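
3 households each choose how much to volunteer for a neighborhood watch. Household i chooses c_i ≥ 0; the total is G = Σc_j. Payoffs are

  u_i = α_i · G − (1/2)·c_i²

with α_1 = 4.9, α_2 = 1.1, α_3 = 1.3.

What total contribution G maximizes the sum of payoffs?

21.9

Planner FOC: ∂(Σu_j)/∂c_i = (Σα_j) − c_i = 0, so c_i^SO = Σα_j = 7.3 for every i; G^SO = 21.9.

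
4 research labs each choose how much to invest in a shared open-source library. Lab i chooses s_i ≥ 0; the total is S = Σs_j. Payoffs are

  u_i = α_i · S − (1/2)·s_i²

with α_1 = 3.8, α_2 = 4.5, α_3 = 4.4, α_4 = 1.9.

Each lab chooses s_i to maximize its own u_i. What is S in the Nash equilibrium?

Lab i's FOC: ∂u_i/∂s_i = α_i − s_i = 0, so s_i* = α_i.
NE contributions = (3.8, 4.5, 4.4, 1.9); S = 14.6.

14.6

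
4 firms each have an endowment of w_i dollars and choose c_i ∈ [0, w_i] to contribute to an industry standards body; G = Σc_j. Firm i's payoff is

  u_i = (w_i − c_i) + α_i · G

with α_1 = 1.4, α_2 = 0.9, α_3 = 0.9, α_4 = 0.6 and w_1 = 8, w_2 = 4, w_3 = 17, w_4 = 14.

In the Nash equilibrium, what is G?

∂u_i/∂c_i = α_i − 1, so firm i contributes w_i if α_i > 1, else 0.
α_i > 1 for i ∈ {1}; NE contributions (8, 0, 0, 0), G = 8.

8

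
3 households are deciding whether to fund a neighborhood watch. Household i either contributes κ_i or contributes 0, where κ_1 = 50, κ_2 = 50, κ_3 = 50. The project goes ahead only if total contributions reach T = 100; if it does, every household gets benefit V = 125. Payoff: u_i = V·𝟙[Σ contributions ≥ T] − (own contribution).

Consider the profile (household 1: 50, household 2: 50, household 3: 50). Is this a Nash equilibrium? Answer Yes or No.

Total = 150 ≥ 100: provided.
Household 1 (pledges 50, payoff 75): dropping to 0 → total 100, payoff 125. Profitable deviation.

No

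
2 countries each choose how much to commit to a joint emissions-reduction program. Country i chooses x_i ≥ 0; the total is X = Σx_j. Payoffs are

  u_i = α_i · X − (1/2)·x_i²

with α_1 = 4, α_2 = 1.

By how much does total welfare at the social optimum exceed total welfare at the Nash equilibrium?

8.5

Country i's FOC: ∂u_i/∂x_i = α_i − x_i = 0, so x_i* = α_i.
NE contributions = (4, 1); X = 5.
W^NE = (Σα)·X − ½Σα_i² = 5² − ½·17 = 16.5.
Planner sets x_i = Σα_j = 5 for every i, so X^SO = 2·5 = 10.
W^SO = (Σα)·X^SO − ½·2·(Σα)² = (2/2)·5² = 25.
Deadweight loss = W^SO − W^NE = 8.5.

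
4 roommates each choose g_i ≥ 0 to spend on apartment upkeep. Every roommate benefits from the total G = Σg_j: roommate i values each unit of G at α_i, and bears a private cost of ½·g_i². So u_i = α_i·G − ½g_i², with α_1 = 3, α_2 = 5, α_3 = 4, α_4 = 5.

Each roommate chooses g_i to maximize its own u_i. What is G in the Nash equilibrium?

17

Roommate i's FOC: ∂u_i/∂g_i = α_i − g_i = 0, so g_i* = α_i.
NE contributions = (3, 5, 4, 5); G = 17.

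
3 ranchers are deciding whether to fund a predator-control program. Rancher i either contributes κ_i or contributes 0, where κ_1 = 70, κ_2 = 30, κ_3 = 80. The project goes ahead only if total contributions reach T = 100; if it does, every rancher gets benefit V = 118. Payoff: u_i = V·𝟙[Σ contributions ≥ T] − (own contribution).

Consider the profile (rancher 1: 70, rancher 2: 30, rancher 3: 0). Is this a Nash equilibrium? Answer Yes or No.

Yes

Total = 100 ≥ 100: provided.
Rancher 1 (pledges 70, payoff 48): dropping to 0 → total 30, payoff 0. No gain.
Rancher 2 (pledges 30, payoff 88): dropping to 0 → total 70, payoff 0. No gain.
Rancher 3 (pledges 0, payoff 118): pledging 80 → total 180, payoff 38. No gain.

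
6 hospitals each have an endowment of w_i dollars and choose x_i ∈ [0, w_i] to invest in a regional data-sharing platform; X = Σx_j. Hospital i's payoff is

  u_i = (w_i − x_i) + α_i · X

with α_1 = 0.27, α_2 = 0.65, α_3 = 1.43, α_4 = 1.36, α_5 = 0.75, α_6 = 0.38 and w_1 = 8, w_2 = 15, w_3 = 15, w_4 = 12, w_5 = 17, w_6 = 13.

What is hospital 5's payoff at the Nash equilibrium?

37.25

∂u_i/∂x_i = α_i − 1, so hospital i contributes w_i if α_i > 1, else 0.
α_i > 1 for i ∈ {3, 4}; NE contributions (0, 0, 15, 12, 0, 0), X = 27.
u_5 = (17 − 0) + 0.75·27 = 37.25.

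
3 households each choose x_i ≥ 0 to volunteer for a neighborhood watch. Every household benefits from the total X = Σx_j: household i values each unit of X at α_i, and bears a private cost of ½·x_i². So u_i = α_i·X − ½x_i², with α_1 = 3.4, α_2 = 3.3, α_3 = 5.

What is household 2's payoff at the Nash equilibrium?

33.165

Household i's FOC: ∂u_i/∂x_i = α_i − x_i = 0, so x_i* = α_i.
NE contributions = (3.4, 3.3, 5); X = 11.7.
u_2 = α_2·X − ½·(x_2)² = 3.3·11.7 − ½·3.3² = 33.165.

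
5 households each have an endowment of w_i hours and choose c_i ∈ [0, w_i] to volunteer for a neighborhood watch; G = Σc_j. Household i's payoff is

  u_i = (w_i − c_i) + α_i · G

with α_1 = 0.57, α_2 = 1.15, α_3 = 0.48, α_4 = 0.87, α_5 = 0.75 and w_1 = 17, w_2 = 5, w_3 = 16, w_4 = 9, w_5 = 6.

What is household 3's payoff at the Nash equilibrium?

18.4

∂u_i/∂c_i = α_i − 1, so household i contributes w_i if α_i > 1, else 0.
α_i > 1 for i ∈ {2}; NE contributions (0, 5, 0, 0, 0), G = 5.
u_3 = (16 − 0) + 0.48·5 = 18.4.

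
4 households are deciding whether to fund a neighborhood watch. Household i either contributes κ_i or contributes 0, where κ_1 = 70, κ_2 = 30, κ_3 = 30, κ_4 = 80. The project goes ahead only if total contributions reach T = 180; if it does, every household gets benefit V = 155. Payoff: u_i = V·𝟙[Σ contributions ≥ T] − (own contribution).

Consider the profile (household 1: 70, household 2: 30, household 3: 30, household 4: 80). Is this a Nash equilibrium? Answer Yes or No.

No

Total = 210 ≥ 180: provided.
Household 1 (pledges 70, payoff 85): dropping to 0 → total 140, payoff 0. No gain.
Household 2 (pledges 30, payoff 125): dropping to 0 → total 180, payoff 155. Profitable deviation.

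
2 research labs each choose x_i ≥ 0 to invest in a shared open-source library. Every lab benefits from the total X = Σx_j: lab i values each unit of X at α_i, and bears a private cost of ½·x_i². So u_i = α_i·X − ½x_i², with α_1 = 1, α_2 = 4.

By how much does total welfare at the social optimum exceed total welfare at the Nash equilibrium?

Lab i's FOC: ∂u_i/∂x_i = α_i − x_i = 0, so x_i* = α_i.
NE contributions = (1, 4); X = 5.
W^NE = (Σα)·X − ½Σα_i² = 5² − ½·17 = 16.5.
Planner sets x_i = Σα_j = 5 for every i, so X^SO = 2·5 = 10.
W^SO = (Σα)·X^SO − ½·2·(Σα)² = (2/2)·5² = 25.
Deadweight loss = W^SO − W^NE = 8.5.

8.5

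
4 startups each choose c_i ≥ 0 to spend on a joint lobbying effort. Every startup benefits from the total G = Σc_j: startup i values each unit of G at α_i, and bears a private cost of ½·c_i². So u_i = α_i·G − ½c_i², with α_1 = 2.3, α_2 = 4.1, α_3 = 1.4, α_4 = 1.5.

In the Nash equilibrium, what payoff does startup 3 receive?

12.04

Startup i's FOC: ∂u_i/∂c_i = α_i − c_i = 0, so c_i* = α_i.
NE contributions = (2.3, 4.1, 1.4, 1.5); G = 9.3.
u_3 = α_3·G − ½·(c_3)² = 1.4·9.3 − ½·1.4² = 12.04.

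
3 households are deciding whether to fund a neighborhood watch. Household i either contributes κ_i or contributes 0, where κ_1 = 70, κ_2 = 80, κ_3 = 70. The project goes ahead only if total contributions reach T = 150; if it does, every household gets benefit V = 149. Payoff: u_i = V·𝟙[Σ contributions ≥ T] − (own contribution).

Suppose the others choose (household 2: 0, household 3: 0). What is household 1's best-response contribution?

0

Others' total = 0. Even contributing 70 gives 70 < 150: no benefit either way.
Best response: 0.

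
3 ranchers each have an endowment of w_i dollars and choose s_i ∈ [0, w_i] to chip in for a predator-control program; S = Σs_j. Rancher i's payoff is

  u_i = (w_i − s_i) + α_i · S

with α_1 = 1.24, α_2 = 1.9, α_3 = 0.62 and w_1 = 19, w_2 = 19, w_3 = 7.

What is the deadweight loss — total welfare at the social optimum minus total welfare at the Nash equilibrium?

19.32

∂u_i/∂s_i = α_i − 1, so rancher i contributes w_i if α_i > 1, else 0.
α_i > 1 for i ∈ {1, 2}; NE contributions (19, 19, 0), S = 38.
W^NE = Σw_i − S^NE + (Σα_i)·S^NE = 45 + 2.76·38 = 149.88.
Planner: ∂(Σu_j)/∂s_i = Σα_j − 1 = 2.76 > 0, so everyone contributes w_i; S^SO = 45, W^SO = 45 + 2.76·45 = 169.2.
Deadweight loss = 19.32.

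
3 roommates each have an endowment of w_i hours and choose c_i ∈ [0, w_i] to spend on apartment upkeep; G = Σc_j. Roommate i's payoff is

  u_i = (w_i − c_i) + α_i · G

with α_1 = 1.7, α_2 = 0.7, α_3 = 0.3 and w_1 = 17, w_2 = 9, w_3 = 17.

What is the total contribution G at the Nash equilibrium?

∂u_i/∂c_i = α_i − 1, so roommate i contributes w_i if α_i > 1, else 0.
α_i > 1 for i ∈ {1}; NE contributions (17, 0, 0), G = 17.

17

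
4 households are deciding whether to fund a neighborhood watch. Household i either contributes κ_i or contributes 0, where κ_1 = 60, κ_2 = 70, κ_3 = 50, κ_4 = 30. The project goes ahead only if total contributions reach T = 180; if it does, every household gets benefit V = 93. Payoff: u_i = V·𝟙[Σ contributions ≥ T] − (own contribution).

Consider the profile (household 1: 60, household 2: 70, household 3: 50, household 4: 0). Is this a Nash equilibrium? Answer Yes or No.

Total = 180 ≥ 180: provided.
Household 1 (pledges 60, payoff 33): dropping to 0 → total 120, payoff 0. No gain.
Household 2 (pledges 70, payoff 23): dropping to 0 → total 110, payoff 0. No gain.
Household 3 (pledges 50, payoff 43): dropping to 0 → total 130, payoff 0. No gain.
Household 4 (pledges 0, payoff 93): pledging 30 → total 210, payoff 63. No gain.

Yes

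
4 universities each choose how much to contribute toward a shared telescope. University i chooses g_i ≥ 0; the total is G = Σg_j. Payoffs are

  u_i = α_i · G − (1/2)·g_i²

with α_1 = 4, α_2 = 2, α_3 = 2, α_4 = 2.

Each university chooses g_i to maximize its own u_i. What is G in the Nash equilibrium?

University i's FOC: ∂u_i/∂g_i = α_i − g_i = 0, so g_i* = α_i.
NE contributions = (4, 2, 2, 2); G = 10.

10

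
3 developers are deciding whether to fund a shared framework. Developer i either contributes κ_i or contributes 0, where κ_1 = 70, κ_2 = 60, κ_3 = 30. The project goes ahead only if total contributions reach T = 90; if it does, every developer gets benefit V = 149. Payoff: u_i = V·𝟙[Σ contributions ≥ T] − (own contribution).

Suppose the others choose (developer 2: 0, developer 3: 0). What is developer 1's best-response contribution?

Others' total = 0. Even contributing 70 gives 70 < 90: no benefit either way.
Best response: 0.

0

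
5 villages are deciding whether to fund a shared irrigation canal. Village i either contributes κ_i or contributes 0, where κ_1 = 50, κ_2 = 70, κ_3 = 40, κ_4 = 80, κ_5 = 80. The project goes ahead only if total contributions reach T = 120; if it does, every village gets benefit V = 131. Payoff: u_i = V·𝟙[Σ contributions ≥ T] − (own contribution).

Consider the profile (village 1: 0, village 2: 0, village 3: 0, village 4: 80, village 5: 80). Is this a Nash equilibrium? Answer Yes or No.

Total = 160 ≥ 120: provided.
Village 1 (pledges 0, payoff 131): pledging 50 → total 210, payoff 81. No gain.
Village 2 (pledges 0, payoff 131): pledging 70 → total 230, payoff 61. No gain.
Village 3 (pledges 0, payoff 131): pledging 40 → total 200, payoff 91. No gain.
Village 4 (pledges 80, payoff 51): dropping to 0 → total 80, payoff 0. No gain.
Village 5 (pledges 80, payoff 51): dropping to 0 → total 80, payoff 0. No gain.

Yes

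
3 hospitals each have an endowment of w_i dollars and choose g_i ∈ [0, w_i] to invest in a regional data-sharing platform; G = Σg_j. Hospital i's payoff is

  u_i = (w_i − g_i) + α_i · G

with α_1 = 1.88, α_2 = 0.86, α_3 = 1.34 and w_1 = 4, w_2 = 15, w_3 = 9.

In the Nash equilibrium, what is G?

13

∂u_i/∂g_i = α_i − 1, so hospital i contributes w_i if α_i > 1, else 0.
α_i > 1 for i ∈ {1, 3}; NE contributions (4, 0, 9), G = 13.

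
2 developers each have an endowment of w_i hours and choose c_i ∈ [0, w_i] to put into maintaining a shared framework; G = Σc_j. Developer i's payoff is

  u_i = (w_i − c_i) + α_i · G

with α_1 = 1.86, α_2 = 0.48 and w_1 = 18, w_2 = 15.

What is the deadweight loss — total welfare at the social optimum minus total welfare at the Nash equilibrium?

20.1

∂u_i/∂c_i = α_i − 1, so developer i contributes w_i if α_i > 1, else 0.
α_i > 1 for i ∈ {1}; NE contributions (18, 0), G = 18.
W^NE = Σw_i − G^NE + (Σα_i)·G^NE = 33 + 1.34·18 = 57.12.
Planner: ∂(Σu_j)/∂c_i = Σα_j − 1 = 1.34 > 0, so everyone contributes w_i; G^SO = 33, W^SO = 33 + 1.34·33 = 77.22.
Deadweight loss = 20.1.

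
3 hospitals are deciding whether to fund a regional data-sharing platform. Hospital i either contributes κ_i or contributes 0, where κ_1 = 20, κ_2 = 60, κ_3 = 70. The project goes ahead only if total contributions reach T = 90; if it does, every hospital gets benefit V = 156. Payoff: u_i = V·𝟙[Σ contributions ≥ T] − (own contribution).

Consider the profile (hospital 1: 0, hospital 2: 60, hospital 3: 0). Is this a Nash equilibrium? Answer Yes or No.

No

Total = 60 < 90: not provided.
Hospital 1 (pledges 0, payoff 0): pledging 20 → total 80, payoff -20. No gain.
Hospital 2 (pledges 60, payoff -60): dropping to 0 → total 0, payoff 0. Profitable deviation.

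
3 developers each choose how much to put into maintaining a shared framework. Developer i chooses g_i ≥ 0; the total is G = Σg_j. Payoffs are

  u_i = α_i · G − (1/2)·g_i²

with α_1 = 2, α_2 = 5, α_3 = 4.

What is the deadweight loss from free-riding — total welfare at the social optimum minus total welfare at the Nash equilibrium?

83

Developer i's FOC: ∂u_i/∂g_i = α_i − g_i = 0, so g_i* = α_i.
NE contributions = (2, 5, 4); G = 11.
W^NE = (Σα)·G − ½Σα_i² = 11² − ½·45 = 98.5.
Planner sets g_i = Σα_j = 11 for every i, so G^SO = 3·11 = 33.
W^SO = (Σα)·G^SO − ½·3·(Σα)² = (3/2)·11² = 181.5.
Deadweight loss = W^SO − W^NE = 83.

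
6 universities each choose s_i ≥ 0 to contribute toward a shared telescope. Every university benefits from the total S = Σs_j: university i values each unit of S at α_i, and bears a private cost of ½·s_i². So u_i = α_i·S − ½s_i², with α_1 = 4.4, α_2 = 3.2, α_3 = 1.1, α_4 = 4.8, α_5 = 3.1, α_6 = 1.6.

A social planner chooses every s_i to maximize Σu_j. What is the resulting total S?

109.2

Planner FOC: ∂(Σu_j)/∂s_i = (Σα_j) − s_i = 0, so s_i^SO = Σα_j = 18.2 for every i; S^SO = 109.2.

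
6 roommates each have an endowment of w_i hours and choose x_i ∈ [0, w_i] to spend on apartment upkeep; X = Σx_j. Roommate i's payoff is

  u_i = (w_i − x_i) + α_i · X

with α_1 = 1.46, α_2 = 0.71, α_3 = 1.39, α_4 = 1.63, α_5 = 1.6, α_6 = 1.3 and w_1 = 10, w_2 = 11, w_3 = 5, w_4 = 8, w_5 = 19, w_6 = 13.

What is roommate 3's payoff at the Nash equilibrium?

∂u_i/∂x_i = α_i − 1, so roommate i contributes w_i if α_i > 1, else 0.
α_i > 1 for i ∈ {1, 3, 4, 5, 6}; NE contributions (10, 0, 5, 8, 19, 13), X = 55.
u_3 = (5 − 5) + 1.39·55 = 76.45.

76.45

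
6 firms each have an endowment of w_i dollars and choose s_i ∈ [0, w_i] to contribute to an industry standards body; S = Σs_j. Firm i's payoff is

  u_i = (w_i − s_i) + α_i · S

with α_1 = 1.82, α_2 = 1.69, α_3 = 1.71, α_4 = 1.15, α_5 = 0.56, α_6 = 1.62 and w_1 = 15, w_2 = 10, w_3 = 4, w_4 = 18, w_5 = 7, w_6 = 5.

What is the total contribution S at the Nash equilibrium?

52

∂u_i/∂s_i = α_i − 1, so firm i contributes w_i if α_i > 1, else 0.
α_i > 1 for i ∈ {1, 2, 3, 4, 6}; NE contributions (15, 10, 4, 18, 0, 5), S = 52.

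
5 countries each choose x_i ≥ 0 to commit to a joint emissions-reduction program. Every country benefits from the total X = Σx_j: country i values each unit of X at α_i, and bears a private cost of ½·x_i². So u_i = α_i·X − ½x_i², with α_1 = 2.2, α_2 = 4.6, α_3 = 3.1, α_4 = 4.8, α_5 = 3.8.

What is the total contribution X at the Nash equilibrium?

Country i's FOC: ∂u_i/∂x_i = α_i − x_i = 0, so x_i* = α_i.
NE contributions = (2.2, 4.6, 3.1, 4.8, 3.8); X = 18.5.

18.5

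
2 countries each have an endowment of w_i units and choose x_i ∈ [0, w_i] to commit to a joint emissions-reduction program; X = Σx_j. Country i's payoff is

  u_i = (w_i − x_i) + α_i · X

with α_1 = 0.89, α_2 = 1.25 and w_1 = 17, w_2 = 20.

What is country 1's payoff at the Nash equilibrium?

∂u_i/∂x_i = α_i − 1, so country i contributes w_i if α_i > 1, else 0.
α_i > 1 for i ∈ {2}; NE contributions (0, 20), X = 20.
u_1 = (17 − 0) + 0.89·20 = 34.8.

34.8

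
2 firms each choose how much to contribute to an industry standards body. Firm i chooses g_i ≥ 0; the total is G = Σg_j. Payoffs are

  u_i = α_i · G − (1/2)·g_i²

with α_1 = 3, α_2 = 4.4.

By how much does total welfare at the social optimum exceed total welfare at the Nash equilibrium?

Firm i's FOC: ∂u_i/∂g_i = α_i − g_i = 0, so g_i* = α_i.
NE contributions = (3, 4.4); G = 7.4.
W^NE = (Σα)·G − ½Σα_i² = 7.4² − ½·28.36 = 40.58.
Planner sets g_i = Σα_j = 7.4 for every i, so G^SO = 2·7.4 = 14.8.
W^SO = (Σα)·G^SO − ½·2·(Σα)² = (2/2)·7.4² = 54.76.
Deadweight loss = W^SO − W^NE = 14.18.

14.18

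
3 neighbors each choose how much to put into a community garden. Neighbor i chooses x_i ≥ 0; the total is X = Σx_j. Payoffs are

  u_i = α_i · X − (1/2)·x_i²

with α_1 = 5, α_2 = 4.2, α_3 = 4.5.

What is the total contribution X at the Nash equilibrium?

Neighbor i's FOC: ∂u_i/∂x_i = α_i − x_i = 0, so x_i* = α_i.
NE contributions = (5, 4.2, 4.5); X = 13.7.

13.7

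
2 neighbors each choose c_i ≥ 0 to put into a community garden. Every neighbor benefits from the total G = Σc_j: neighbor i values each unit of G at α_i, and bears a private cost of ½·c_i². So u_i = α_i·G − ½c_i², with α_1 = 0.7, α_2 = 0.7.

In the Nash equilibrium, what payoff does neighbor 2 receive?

0.735

Neighbor i's FOC: ∂u_i/∂c_i = α_i − c_i = 0, so c_i* = α_i.
NE contributions = (0.7, 0.7); G = 1.4.
u_2 = α_2·G − ½·(c_2)² = 0.7·1.4 − ½·0.7² = 0.735.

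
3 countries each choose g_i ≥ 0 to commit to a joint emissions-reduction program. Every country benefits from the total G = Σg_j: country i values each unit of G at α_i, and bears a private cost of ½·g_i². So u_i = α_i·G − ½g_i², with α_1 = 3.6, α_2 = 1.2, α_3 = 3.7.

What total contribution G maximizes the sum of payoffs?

Planner FOC: ∂(Σu_j)/∂g_i = (Σα_j) − g_i = 0, so g_i^SO = Σα_j = 8.5 for every i; G^SO = 25.5.

25.5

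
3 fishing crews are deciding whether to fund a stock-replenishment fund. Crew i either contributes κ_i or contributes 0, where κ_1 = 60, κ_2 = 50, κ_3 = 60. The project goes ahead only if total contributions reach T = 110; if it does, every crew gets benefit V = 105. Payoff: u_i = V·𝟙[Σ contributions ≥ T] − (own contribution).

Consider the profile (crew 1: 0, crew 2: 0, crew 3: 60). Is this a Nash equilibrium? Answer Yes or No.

Total = 60 < 110: not provided.
Crew 1 (pledges 0, payoff 0): pledging 60 → total 120, payoff 45. Profitable deviation.

No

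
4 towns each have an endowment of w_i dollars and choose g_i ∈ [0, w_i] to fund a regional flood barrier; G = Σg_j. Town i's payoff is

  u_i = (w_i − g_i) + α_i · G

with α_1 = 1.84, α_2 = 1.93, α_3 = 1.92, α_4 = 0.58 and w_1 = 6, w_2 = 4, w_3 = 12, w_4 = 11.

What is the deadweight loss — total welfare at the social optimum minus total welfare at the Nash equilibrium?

∂u_i/∂g_i = α_i − 1, so town i contributes w_i if α_i > 1, else 0.
α_i > 1 for i ∈ {1, 2, 3}; NE contributions (6, 4, 12, 0), G = 22.
W^NE = Σw_i − G^NE + (Σα_i)·G^NE = 33 + 5.27·22 = 148.94.
Planner: ∂(Σu_j)/∂g_i = Σα_j − 1 = 5.27 > 0, so everyone contributes w_i; G^SO = 33, W^SO = 33 + 5.27·33 = 206.91.
Deadweight loss = 57.97.

57.97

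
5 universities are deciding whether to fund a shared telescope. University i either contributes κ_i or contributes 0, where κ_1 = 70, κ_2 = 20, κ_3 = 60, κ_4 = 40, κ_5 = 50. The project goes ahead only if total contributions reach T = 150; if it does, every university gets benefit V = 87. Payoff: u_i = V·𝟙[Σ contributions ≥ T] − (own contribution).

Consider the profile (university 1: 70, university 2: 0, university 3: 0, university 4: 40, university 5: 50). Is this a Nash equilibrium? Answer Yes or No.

Total = 160 ≥ 150: provided.
University 1 (pledges 70, payoff 17): dropping to 0 → total 90, payoff 0. No gain.
University 2 (pledges 0, payoff 87): pledging 20 → total 180, payoff 67. No gain.
University 3 (pledges 0, payoff 87): pledging 60 → total 220, payoff 27. No gain.
University 4 (pledges 40, payoff 47): dropping to 0 → total 120, payoff 0. No gain.
University 5 (pledges 50, payoff 37): dropping to 0 → total 110, payoff 0. No gain.

Yes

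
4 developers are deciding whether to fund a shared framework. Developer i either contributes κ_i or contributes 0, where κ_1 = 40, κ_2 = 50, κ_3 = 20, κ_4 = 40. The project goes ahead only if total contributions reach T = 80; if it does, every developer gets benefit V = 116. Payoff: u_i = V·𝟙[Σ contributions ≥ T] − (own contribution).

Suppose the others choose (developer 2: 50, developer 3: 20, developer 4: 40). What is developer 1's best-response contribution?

0

Others' total = 110 ≥ 80; contributing adds cost 40 for no extra benefit.
Best response: 0.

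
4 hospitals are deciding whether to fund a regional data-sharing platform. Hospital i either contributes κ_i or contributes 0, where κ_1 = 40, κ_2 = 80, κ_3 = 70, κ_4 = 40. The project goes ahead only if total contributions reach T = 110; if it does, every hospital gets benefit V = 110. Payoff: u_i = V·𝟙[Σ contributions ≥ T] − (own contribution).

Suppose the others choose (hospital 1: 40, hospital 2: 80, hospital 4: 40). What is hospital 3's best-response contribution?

0

Others' total = 160 ≥ 110; contributing adds cost 70 for no extra benefit.
Best response: 0.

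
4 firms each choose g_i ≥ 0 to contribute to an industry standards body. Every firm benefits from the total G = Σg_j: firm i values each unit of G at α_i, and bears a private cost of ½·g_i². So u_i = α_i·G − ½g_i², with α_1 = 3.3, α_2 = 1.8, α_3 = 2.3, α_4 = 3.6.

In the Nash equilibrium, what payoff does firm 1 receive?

30.855

Firm i's FOC: ∂u_i/∂g_i = α_i − g_i = 0, so g_i* = α_i.
NE contributions = (3.3, 1.8, 2.3, 3.6); G = 11.
u_1 = α_1·G − ½·(g_1)² = 3.3·11 − ½·3.3² = 30.855.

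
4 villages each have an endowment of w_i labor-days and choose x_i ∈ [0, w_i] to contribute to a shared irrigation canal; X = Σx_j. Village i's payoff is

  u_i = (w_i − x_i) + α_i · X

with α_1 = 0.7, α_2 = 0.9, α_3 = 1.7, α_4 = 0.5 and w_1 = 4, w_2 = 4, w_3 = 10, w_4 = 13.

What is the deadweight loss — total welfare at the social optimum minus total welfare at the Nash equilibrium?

∂u_i/∂x_i = α_i − 1, so village i contributes w_i if α_i > 1, else 0.
α_i > 1 for i ∈ {3}; NE contributions (0, 0, 10, 0), X = 10.
W^NE = Σw_i − X^NE + (Σα_i)·X^NE = 31 + 2.8·10 = 59.
Planner: ∂(Σu_j)/∂x_i = Σα_j − 1 = 2.8 > 0, so everyone contributes w_i; X^SO = 31, W^SO = 31 + 2.8·31 = 117.8.
Deadweight loss = 58.8.

58.8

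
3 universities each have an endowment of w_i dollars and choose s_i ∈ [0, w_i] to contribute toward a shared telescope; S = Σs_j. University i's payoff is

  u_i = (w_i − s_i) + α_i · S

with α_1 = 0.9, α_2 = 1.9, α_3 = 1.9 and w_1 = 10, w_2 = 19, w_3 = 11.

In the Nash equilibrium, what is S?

∂u_i/∂s_i = α_i − 1, so university i contributes w_i if α_i > 1, else 0.
α_i > 1 for i ∈ {2, 3}; NE contributions (0, 19, 11), S = 30.

30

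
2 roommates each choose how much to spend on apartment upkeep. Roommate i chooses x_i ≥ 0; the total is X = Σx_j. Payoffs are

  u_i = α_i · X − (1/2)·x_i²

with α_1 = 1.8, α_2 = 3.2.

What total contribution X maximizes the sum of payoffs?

Planner FOC: ∂(Σu_j)/∂x_i = (Σα_j) − x_i = 0, so x_i^SO = Σα_j = 5 for every i; X^SO = 10.

10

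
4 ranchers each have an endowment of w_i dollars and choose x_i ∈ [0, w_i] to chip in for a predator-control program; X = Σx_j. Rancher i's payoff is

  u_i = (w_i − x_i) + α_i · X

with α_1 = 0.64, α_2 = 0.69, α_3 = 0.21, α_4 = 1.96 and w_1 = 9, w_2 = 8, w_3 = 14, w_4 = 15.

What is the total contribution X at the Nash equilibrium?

∂u_i/∂x_i = α_i − 1, so rancher i contributes w_i if α_i > 1, else 0.
α_i > 1 for i ∈ {4}; NE contributions (0, 0, 0, 15), X = 15.

15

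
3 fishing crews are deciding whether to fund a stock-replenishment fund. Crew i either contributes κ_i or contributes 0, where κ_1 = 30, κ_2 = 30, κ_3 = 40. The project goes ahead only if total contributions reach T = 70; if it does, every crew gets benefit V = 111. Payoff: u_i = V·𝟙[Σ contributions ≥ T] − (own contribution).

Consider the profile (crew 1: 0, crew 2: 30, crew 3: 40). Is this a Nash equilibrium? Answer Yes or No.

Yes

Total = 70 ≥ 70: provided.
Crew 1 (pledges 0, payoff 111): pledging 30 → total 100, payoff 81. No gain.
Crew 2 (pledges 30, payoff 81): dropping to 0 → total 40, payoff 0. No gain.
Crew 3 (pledges 40, payoff 71): dropping to 0 → total 30, payoff 0. No gain.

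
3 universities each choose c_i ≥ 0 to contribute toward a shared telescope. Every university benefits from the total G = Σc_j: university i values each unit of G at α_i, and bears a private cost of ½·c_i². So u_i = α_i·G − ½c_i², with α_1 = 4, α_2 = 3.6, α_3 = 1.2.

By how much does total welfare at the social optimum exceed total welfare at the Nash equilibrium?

53.92

University i's FOC: ∂u_i/∂c_i = α_i − c_i = 0, so c_i* = α_i.
NE contributions = (4, 3.6, 1.2); G = 8.8.
W^NE = (Σα)·G − ½Σα_i² = 8.8² − ½·30.4 = 62.24.
Planner sets c_i = Σα_j = 8.8 for every i, so G^SO = 3·8.8 = 26.4.
W^SO = (Σα)·G^SO − ½·3·(Σα)² = (3/2)·8.8² = 116.16.
Deadweight loss = W^SO − W^NE = 53.92.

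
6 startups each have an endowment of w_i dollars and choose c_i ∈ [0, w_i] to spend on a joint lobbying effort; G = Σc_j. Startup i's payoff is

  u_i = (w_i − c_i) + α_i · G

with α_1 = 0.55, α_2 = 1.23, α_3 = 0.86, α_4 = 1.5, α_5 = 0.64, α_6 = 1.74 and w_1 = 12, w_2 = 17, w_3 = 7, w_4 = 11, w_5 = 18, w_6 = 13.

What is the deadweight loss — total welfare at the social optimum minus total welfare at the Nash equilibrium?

204.24

∂u_i/∂c_i = α_i − 1, so startup i contributes w_i if α_i > 1, else 0.
α_i > 1 for i ∈ {2, 4, 6}; NE contributions (0, 17, 0, 11, 0, 13), G = 41.
W^NE = Σw_i − G^NE + (Σα_i)·G^NE = 78 + 5.52·41 = 304.32.
Planner: ∂(Σu_j)/∂c_i = Σα_j − 1 = 5.52 > 0, so everyone contributes w_i; G^SO = 78, W^SO = 78 + 5.52·78 = 508.56.
Deadweight loss = 204.24.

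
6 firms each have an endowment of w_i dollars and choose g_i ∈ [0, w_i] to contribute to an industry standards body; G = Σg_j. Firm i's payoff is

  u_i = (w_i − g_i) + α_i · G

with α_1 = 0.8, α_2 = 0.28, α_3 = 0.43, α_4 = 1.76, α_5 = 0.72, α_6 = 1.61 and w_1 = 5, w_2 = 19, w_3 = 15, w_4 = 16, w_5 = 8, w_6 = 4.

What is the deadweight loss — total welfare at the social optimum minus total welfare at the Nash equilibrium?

∂u_i/∂g_i = α_i − 1, so firm i contributes w_i if α_i > 1, else 0.
α_i > 1 for i ∈ {4, 6}; NE contributions (0, 0, 0, 16, 0, 4), G = 20.
W^NE = Σw_i − G^NE + (Σα_i)·G^NE = 67 + 4.6·20 = 159.
Planner: ∂(Σu_j)/∂g_i = Σα_j − 1 = 4.6 > 0, so everyone contributes w_i; G^SO = 67, W^SO = 67 + 4.6·67 = 375.2.
Deadweight loss = 216.2.

216.2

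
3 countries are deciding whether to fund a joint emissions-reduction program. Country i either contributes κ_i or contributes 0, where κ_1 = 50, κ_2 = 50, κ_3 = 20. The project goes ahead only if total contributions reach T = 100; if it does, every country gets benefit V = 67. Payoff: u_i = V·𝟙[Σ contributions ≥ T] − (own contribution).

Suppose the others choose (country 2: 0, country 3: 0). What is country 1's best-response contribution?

Others' total = 0. Even contributing 50 gives 50 < 100: no benefit either way.
Best response: 0.

0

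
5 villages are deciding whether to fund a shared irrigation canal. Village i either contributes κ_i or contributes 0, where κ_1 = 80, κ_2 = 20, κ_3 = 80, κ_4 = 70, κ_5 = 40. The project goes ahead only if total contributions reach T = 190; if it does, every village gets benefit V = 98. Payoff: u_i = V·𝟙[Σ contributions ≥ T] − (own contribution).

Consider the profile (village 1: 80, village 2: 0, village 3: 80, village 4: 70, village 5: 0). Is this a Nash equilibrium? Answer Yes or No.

Total = 230 ≥ 190: provided.
Village 1 (pledges 80, payoff 18): dropping to 0 → total 150, payoff 0. No gain.
Village 2 (pledges 0, payoff 98): pledging 20 → total 250, payoff 78. No gain.
Village 3 (pledges 80, payoff 18): dropping to 0 → total 150, payoff 0. No gain.
Village 4 (pledges 70, payoff 28): dropping to 0 → total 160, payoff 0. No gain.
Village 5 (pledges 0, payoff 98): pledging 40 → total 270, payoff 58. No gain.

Yes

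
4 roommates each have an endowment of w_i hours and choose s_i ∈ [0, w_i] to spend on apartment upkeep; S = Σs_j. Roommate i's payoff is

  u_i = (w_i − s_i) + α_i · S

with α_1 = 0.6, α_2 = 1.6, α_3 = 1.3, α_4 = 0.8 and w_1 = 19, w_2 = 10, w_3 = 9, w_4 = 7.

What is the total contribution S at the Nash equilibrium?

∂u_i/∂s_i = α_i − 1, so roommate i contributes w_i if α_i > 1, else 0.
α_i > 1 for i ∈ {2, 3}; NE contributions (0, 10, 9, 0), S = 19.

19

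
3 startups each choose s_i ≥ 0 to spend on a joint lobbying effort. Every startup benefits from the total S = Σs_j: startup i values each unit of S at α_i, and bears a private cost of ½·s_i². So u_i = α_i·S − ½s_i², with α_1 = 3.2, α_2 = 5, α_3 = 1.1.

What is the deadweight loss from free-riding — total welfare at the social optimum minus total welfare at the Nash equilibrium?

Startup i's FOC: ∂u_i/∂s_i = α_i − s_i = 0, so s_i* = α_i.
NE contributions = (3.2, 5, 1.1); S = 9.3.
W^NE = (Σα)·S − ½Σα_i² = 9.3² − ½·36.45 = 68.265.
Planner sets s_i = Σα_j = 9.3 for every i, so S^SO = 3·9.3 = 27.9.
W^SO = (Σα)·S^SO − ½·3·(Σα)² = (3/2)·9.3² = 129.735.
Deadweight loss = W^SO − W^NE = 61.47.

61.47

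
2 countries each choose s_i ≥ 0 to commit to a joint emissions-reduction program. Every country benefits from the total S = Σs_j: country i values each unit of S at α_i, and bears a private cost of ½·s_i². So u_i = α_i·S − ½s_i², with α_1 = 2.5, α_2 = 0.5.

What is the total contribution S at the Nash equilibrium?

3

Country i's FOC: ∂u_i/∂s_i = α_i − s_i = 0, so s_i* = α_i.
NE contributions = (2.5, 0.5); S = 3.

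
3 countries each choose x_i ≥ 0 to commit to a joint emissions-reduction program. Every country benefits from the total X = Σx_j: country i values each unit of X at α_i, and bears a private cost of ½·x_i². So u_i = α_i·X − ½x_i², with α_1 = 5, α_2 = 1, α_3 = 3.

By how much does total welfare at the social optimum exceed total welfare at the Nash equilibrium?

Country i's FOC: ∂u_i/∂x_i = α_i − x_i = 0, so x_i* = α_i.
NE contributions = (5, 1, 3); X = 9.
W^NE = (Σα)·X − ½Σα_i² = 9² − ½·35 = 63.5.
Planner sets x_i = Σα_j = 9 for every i, so X^SO = 3·9 = 27.
W^SO = (Σα)·X^SO − ½·3·(Σα)² = (3/2)·9² = 121.5.
Deadweight loss = W^SO − W^NE = 58.

58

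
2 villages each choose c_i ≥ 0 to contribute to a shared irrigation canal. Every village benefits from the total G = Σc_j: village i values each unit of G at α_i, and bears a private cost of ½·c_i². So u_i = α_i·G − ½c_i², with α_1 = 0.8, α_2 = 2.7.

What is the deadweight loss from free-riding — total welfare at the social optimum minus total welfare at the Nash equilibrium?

3.965

Village i's FOC: ∂u_i/∂c_i = α_i − c_i = 0, so c_i* = α_i.
NE contributions = (0.8, 2.7); G = 3.5.
W^NE = (Σα)·G − ½Σα_i² = 3.5² − ½·7.93 = 8.285.
Planner sets c_i = Σα_j = 3.5 for every i, so G^SO = 2·3.5 = 7.
W^SO = (Σα)·G^SO − ½·2·(Σα)² = (2/2)·3.5² = 12.25.
Deadweight loss = W^SO − W^NE = 3.965.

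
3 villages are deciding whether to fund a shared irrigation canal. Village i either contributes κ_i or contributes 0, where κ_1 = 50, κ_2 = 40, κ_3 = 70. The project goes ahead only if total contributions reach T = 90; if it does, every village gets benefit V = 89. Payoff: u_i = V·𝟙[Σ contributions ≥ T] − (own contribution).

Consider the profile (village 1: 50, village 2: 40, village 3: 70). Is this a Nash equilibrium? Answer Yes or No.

Total = 160 ≥ 90: provided.
Village 1 (pledges 50, payoff 39): dropping to 0 → total 110, payoff 89. Profitable deviation.

No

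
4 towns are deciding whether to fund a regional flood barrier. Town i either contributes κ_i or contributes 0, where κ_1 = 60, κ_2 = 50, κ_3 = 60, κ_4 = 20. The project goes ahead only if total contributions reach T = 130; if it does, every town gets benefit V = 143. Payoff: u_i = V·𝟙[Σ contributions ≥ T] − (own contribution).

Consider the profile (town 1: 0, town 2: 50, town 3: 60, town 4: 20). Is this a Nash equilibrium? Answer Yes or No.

Total = 130 ≥ 130: provided.
Town 1 (pledges 0, payoff 143): pledging 60 → total 190, payoff 83. No gain.
Town 2 (pledges 50, payoff 93): dropping to 0 → total 80, payoff 0. No gain.
Town 3 (pledges 60, payoff 83): dropping to 0 → total 70, payoff 0. No gain.
Town 4 (pledges 20, payoff 123): dropping to 0 → total 110, payoff 0. No gain.

Yes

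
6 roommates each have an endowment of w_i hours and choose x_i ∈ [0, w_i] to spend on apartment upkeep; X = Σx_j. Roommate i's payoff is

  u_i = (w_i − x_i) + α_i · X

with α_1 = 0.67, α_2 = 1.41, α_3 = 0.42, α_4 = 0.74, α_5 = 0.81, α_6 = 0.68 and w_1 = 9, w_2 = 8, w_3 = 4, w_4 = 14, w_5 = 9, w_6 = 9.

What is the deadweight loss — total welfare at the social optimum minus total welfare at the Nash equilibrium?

∂u_i/∂x_i = α_i − 1, so roommate i contributes w_i if α_i > 1, else 0.
α_i > 1 for i ∈ {2}; NE contributions (0, 8, 0, 0, 0, 0), X = 8.
W^NE = Σw_i − X^NE + (Σα_i)·X^NE = 53 + 3.73·8 = 82.84.
Planner: ∂(Σu_j)/∂x_i = Σα_j − 1 = 3.73 > 0, so everyone contributes w_i; X^SO = 53, W^SO = 53 + 3.73·53 = 250.69.
Deadweight loss = 167.85.

167.85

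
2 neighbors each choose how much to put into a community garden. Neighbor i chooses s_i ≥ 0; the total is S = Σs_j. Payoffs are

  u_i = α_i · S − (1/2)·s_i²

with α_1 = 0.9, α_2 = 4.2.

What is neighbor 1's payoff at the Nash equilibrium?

4.185

Neighbor i's FOC: ∂u_i/∂s_i = α_i − s_i = 0, so s_i* = α_i.
NE contributions = (0.9, 4.2); S = 5.1.
u_1 = α_1·S − ½·(s_1)² = 0.9·5.1 − ½·0.9² = 4.185.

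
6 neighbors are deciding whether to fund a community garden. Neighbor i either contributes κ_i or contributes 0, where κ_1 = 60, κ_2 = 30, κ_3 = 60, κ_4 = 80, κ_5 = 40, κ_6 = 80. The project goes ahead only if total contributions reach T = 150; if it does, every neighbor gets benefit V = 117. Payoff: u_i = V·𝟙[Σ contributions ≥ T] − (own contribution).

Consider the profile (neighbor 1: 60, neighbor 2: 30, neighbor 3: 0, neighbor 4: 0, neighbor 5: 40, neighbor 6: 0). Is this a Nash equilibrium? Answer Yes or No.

Total = 130 < 150: not provided.
Neighbor 1 (pledges 60, payoff -60): dropping to 0 → total 70, payoff 0. Profitable deviation.

No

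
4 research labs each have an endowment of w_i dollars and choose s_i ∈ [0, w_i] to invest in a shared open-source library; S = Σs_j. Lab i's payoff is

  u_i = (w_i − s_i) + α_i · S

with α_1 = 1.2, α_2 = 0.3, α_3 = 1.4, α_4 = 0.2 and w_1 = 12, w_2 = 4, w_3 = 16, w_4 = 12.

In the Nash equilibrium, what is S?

∂u_i/∂s_i = α_i − 1, so lab i contributes w_i if α_i > 1, else 0.
α_i > 1 for i ∈ {1, 3}; NE contributions (12, 0, 16, 0), S = 28.

28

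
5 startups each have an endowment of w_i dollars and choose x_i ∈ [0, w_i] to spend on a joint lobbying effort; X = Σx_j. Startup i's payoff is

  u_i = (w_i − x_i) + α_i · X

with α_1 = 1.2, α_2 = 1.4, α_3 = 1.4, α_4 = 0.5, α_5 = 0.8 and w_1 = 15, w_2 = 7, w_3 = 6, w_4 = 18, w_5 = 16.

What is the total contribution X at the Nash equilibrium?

28

∂u_i/∂x_i = α_i − 1, so startup i contributes w_i if α_i > 1, else 0.
α_i > 1 for i ∈ {1, 2, 3}; NE contributions (15, 7, 6, 0, 0), X = 28.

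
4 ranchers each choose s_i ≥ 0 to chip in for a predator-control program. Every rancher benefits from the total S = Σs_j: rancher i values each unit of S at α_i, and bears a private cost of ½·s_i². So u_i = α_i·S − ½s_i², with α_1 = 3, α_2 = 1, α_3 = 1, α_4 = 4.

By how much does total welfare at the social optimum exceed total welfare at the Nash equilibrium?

Rancher i's FOC: ∂u_i/∂s_i = α_i − s_i = 0, so s_i* = α_i.
NE contributions = (3, 1, 1, 4); S = 9.
W^NE = (Σα)·S − ½Σα_i² = 9² − ½·27 = 67.5.
Planner sets s_i = Σα_j = 9 for every i, so S^SO = 4·9 = 36.
W^SO = (Σα)·S^SO − ½·4·(Σα)² = (4/2)·9² = 162.
Deadweight loss = W^SO − W^NE = 94.5.

94.5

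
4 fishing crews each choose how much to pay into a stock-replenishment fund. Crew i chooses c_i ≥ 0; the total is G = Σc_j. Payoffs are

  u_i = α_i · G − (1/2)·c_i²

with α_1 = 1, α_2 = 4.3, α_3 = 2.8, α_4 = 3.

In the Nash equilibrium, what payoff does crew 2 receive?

38.485

Crew i's FOC: ∂u_i/∂c_i = α_i − c_i = 0, so c_i* = α_i.
NE contributions = (1, 4.3, 2.8, 3); G = 11.1.
u_2 = α_2·G − ½·(c_2)² = 4.3·11.1 − ½·4.3² = 38.485.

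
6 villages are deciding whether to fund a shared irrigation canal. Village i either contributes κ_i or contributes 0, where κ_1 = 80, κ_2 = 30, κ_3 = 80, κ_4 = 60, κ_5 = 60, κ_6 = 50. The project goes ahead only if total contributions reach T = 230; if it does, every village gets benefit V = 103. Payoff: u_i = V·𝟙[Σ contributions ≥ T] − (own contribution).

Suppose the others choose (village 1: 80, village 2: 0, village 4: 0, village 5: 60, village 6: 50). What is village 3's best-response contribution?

Others' total = 190. Contributing 80 brings total to 270 ≥ 230: gain V − κ_3 = 23.
Best response: 80.

80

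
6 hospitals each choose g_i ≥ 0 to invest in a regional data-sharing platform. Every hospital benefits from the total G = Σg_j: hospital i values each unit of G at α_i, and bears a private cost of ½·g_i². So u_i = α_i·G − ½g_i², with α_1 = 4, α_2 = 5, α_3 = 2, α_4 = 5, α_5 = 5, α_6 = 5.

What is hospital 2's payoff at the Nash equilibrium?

Hospital i's FOC: ∂u_i/∂g_i = α_i − g_i = 0, so g_i* = α_i.
NE contributions = (4, 5, 2, 5, 5, 5); G = 26.
u_2 = α_2·G − ½·(g_2)² = 5·26 − ½·5² = 117.5.

117.5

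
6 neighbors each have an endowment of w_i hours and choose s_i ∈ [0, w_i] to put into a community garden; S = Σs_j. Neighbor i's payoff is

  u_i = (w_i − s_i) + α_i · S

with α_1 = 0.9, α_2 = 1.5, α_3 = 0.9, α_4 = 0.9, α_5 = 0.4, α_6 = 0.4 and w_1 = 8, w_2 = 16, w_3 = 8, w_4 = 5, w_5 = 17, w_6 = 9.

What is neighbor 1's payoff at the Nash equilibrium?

∂u_i/∂s_i = α_i − 1, so neighbor i contributes w_i if α_i > 1, else 0.
α_i > 1 for i ∈ {2}; NE contributions (0, 16, 0, 0, 0, 0), S = 16.
u_1 = (8 − 0) + 0.9·16 = 22.4.

22.4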